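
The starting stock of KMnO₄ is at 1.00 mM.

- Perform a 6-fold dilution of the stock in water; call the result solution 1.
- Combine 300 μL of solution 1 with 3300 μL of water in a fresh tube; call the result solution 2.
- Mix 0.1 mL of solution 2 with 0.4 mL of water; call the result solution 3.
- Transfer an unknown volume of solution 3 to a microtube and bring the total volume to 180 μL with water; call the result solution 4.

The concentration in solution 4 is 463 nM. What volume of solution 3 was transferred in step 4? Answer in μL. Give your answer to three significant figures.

30.0 μL

Step 1: 6-fold → factor 6
Step 2: 300 μL + 3300 μL = 3600 μL total → factor 3600/300 = 12
Step 3: 0.1 mL + 0.4 mL = 0.5 mL total → factor 0.5/0.1 = 5
Step 4: v brought to 180 μL → factor = 180 μL/v
Product of known-step factors = 360
Overall factor = 1.00 mM / (463 nM) = 2159.8
Step-4 factor = 2159.8 / 360 = 5.9995
v = 180 μL / 5.9995 = 30.0 μL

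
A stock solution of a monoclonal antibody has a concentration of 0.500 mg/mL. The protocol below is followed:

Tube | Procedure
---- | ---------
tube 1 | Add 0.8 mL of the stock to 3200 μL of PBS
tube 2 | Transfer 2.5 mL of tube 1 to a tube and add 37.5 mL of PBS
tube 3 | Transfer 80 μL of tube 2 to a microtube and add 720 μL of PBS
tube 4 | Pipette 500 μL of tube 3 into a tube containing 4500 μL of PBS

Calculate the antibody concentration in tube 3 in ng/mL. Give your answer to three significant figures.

625 ng/mL

Step 1: 0.8 mL + 3200 μL = 4 mL total → factor 4/0.8 = 5
Step 2: 2.5 mL + 37.5 mL = 40 mL total → factor 40/2.5 = 16
Step 3: 80 μL + 720 μL = 800 μL total → factor 800/80 = 10
Dilution factor through tube 3 = 5 × 16 × 10 = 800
[tube 3] = 0.500 mg/mL / 800 = 0.0006250 mg/mL = 625 ng/mL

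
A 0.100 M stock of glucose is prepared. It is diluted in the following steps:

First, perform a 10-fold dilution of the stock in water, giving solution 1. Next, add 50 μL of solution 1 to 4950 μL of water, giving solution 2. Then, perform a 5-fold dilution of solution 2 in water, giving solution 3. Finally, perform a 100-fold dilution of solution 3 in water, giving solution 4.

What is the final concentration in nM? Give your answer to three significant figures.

Step 1: 10-fold → factor 10
Step 2: 50 μL + 4950 μL = 5000 μL total → factor 5000/50 = 100
Step 3: 5-fold → factor 5
Step 4: 100-fold → factor 100
Overall dilution factor = 10 × 100 × 5 × 100 = 5 × 10^5
Final = 0.100 M / 5 × 10^5 = 2.000 × 10^-7 M = 200 nM

200 nM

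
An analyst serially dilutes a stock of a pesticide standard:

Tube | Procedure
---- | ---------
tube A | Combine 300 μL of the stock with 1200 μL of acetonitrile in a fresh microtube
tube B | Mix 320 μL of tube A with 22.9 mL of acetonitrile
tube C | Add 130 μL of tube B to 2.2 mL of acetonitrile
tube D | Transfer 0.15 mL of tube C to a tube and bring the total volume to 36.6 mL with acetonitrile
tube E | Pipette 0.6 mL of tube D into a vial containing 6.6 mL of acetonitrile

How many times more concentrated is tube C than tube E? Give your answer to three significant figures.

2.93 × 10^3

Step 1: 300 μL + 1200 μL = 1500 μL total → factor 1500/300 = 5
Step 2: 320 μL + 22.9 mL = 23220 μL total → factor 23220/320 = 72.562
Step 3: 130 μL + 2.2 mL = 2330 μL total → factor 2330/130 = 17.923
Step 4: 0.15 mL brought to 36.6 mL → factor 36.6/0.15 = 244
Step 5: 0.6 mL + 6.6 mL = 7.2 mL total → factor 7.2/0.6 = 12
Dilution factor to tube C = 6502.7; to tube E = 1.904 × 10^7
[tube C]/[tube E] = (factor to tube E)/(factor to tube C) = 1.904 × 10^7/6502.7 = 2.93 × 10^3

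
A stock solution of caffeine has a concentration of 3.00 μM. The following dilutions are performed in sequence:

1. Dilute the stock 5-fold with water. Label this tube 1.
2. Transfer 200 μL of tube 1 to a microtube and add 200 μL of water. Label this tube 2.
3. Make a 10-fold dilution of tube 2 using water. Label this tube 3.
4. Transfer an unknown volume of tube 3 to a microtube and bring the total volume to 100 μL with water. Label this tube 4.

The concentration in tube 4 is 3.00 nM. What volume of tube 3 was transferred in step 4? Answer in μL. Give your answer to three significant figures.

Step 1: 5-fold → factor 5
Step 2: 200 μL + 200 μL = 400 μL total → factor 400/200 = 2
Step 3: 10-fold → factor 10
Step 4: v brought to 100 μL → factor = 100 μL/v
Product of known-step factors = 100
Overall factor = 3.00 μM / (3.00 nM) = 1000
Step-4 factor = 1000 / 100 = 10
v = 100 μL / 10 = 10.0 μL

10.0 μL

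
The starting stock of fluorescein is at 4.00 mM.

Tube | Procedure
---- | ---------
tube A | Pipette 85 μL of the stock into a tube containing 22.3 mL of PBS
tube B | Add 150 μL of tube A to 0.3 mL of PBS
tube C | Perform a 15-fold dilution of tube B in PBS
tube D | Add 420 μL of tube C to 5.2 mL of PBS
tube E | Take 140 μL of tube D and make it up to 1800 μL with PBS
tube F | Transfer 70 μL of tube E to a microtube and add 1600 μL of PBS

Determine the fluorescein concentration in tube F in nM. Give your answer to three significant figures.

Step 1: 85 μL + 22.3 mL = 22385 μL total → factor 22385/85 = 263.35
Step 2: 150 μL + 0.3 mL = 450 μL total → factor 450/150 = 3
Step 3: 15-fold → factor 15
Step 4: 420 μL + 5.2 mL = 5620 μL total → factor 5620/420 = 13.381
Step 5: 140 μL brought to 1800 μL → factor 1800/140 = 12.857
Step 6: 70 μL + 1600 μL = 1670 μL total → factor 1670/70 = 23.857
Overall dilution factor = 263.35 × 3 × 15 × 13.381 × 12.857 × 23.857 = 4.8641 × 10^7
Final = 4.00 mM / 4.8641 × 10^7 = 8.224 × 10^-8 mM = 0.0822 nM

0.0822 nM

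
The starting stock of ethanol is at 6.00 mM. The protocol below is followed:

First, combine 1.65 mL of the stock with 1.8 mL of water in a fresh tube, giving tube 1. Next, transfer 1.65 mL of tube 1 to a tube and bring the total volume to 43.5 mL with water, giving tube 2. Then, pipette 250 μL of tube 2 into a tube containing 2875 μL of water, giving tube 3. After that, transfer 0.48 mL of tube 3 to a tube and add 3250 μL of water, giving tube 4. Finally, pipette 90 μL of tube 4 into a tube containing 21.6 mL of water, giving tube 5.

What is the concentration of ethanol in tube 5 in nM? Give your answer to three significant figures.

Step 1: 1.65 mL + 1.8 mL = 3.45 mL total → factor 3.45/1.65 = 2.0909
Step 2: 1.65 mL brought to 43.5 mL → factor 43.5/1.65 = 26.364
Step 3: 250 μL + 2875 μL = 3125 μL total → factor 3125/250 = 12.5
Step 4: 0.48 mL + 3250 μL = 3.73 mL total → factor 3.73/0.48 = 7.7708
Step 5: 90 μL + 21.6 mL = 21690 μL total → factor 21690/90 = 241
Overall dilution factor = 2.0909 × 26.364 × 12.5 × 7.7708 × 241 = 1.2904 × 10^6
Final = 6.00 mM / 1.2904 × 10^6 = 4.650 × 10^-6 mM = 4.65 nM

4.65 nM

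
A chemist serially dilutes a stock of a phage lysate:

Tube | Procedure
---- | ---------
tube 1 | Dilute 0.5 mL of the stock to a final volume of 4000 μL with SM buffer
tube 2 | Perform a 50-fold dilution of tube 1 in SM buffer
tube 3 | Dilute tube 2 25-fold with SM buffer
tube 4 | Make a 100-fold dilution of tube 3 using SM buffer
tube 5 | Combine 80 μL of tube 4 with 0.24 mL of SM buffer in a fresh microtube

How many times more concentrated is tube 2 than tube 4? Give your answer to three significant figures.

Step 1: 0.5 mL brought to 4000 μL → factor 4/0.5 = 8
Step 2: 50-fold → factor 50
Step 3: 25-fold → factor 25
Step 4: 100-fold → factor 100
Dilution factor to tube 2 = 400; to tube 4 = 1 × 10^6
[tube 2]/[tube 4] = (factor to tube 4)/(factor to tube 2) = 1 × 10^6/400 = 2.50 × 10^3

2.50 × 10^3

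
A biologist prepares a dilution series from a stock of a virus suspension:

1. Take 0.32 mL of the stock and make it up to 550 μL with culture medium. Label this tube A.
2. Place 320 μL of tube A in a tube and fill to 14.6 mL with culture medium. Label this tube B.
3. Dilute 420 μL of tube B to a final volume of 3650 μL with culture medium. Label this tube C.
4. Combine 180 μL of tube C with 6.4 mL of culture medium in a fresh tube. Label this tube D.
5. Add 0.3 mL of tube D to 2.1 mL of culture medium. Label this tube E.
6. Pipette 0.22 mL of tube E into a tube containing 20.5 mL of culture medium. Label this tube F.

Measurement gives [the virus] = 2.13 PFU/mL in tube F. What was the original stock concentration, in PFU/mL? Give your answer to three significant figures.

Step 1: 0.32 mL brought to 550 μL → factor 0.55/0.32 = 1.7188
Step 2: 320 μL brought to 14.6 mL → factor 14600/320 = 45.625
Step 3: 420 μL brought to 3650 μL → factor 3650/420 = 8.6905
Step 4: 180 μL + 6.4 mL = 6580 μL total → factor 6580/180 = 36.556
Step 5: 0.3 mL + 2.1 mL = 2.4 mL total → factor 2.4/0.3 = 8
Step 6: 0.22 mL + 20.5 mL = 20.72 mL total → factor 20.72/0.22 = 94.182
Overall dilution factor = 1.7188 × 45.625 × 8.6905 × 36.556 × 8 × 94.182 = 1.877 × 10^7
Stock = 2.13 PFU/mL × 1.877 × 10^7 = 4.00 × 10^7 PFU/mL

4.00 × 10^7 PFU/mL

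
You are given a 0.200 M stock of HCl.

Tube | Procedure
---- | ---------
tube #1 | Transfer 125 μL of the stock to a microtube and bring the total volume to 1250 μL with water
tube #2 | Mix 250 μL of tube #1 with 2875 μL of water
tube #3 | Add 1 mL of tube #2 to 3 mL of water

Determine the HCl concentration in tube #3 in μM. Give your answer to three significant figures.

400 μM

Step 1: 125 μL brought to 1250 μL → factor 1250/125 = 10
Step 2: 250 μL + 2875 μL = 3125 μL total → factor 3125/250 = 12.5
Step 3: 1 mL + 3 mL = 4 mL total → factor 4/1 = 4
Overall dilution factor = 10 × 12.5 × 4 = 500
Final = 0.200 M / 500 = 0.0004000 M = 400 μM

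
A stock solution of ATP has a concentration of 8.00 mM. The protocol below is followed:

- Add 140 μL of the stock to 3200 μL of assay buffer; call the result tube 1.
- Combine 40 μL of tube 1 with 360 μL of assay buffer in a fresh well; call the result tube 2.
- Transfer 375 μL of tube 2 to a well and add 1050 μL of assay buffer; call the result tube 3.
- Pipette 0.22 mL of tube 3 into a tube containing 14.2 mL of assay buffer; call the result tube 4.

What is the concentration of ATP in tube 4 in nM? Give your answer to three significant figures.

Step 1: 140 μL + 3200 μL = 3340 μL total → factor 3340/140 = 23.857
Step 2: 40 μL + 360 μL = 400 μL total → factor 400/40 = 10
Step 3: 375 μL + 1050 μL = 1425 μL total → factor 1425/375 = 3.8
Step 4: 0.22 mL + 14.2 mL = 14.42 mL total → factor 14.42/0.22 = 65.545
Overall dilution factor = 23.857 × 10 × 3.8 × 65.545 = 59422
Final = 8.00 mM / 59422 = 0.0001346 mM = 135 nM

135 nM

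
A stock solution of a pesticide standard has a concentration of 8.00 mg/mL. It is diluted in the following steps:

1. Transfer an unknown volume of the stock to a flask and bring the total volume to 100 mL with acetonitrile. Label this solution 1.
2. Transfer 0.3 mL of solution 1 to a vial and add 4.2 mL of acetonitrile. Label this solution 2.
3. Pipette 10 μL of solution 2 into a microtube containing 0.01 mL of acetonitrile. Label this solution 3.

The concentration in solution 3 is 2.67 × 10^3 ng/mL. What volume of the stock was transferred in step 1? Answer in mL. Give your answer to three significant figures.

1.00 mL

Step 1: v brought to 100 mL → factor = 100 mL/v
Step 2: 0.3 mL + 4.2 mL = 4.5 mL total → factor 4.5/0.3 = 15
Step 3: 10 μL + 0.01 mL = 20 μL total → factor 20/10 = 2
Product of known-step factors = 30
Overall factor = 8.00 mg/mL / (2.67 × 10^3 ng/mL) = 2996.3
Step-1 factor = 2996.3 / 30 = 99.875
v = 100 mL / 99.875 = 1.00 mL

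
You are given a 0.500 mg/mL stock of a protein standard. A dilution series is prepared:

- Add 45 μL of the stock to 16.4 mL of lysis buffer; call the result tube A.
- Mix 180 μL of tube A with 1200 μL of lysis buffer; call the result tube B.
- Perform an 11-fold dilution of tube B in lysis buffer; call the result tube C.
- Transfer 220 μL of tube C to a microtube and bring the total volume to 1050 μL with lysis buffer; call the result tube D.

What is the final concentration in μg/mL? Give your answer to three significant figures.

Step 1: 45 μL + 16.4 mL = 16445 μL total → factor 16445/45 = 365.44
Step 2: 180 μL + 1200 μL = 1380 μL total → factor 1380/180 = 7.6667
Step 3: 11-fold → factor 11
Step 4: 220 μL brought to 1050 μL → factor 1050/220 = 4.7727
Overall dilution factor = 365.44 × 7.6667 × 11 × 4.7727 = 1.4709 × 10^5
Final = 0.500 mg/mL / 1.4709 × 10^5 = 3.399 × 10^-6 mg/mL = 0.00340 μg/mL

0.00340 μg/mL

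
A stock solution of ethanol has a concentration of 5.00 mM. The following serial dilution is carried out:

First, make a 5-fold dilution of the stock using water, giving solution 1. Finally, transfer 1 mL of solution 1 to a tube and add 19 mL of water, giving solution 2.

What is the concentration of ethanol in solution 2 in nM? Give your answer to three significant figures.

5.00 × 10^4 nM

Step 1: 5-fold → factor 5
Step 2: 1 mL + 19 mL = 20 mL total → factor 20/1 = 20
Overall dilution factor = 5 × 20 = 100
Final = 5.00 mM / 100 = 0.05000 mM = 5.00 × 10^4 nM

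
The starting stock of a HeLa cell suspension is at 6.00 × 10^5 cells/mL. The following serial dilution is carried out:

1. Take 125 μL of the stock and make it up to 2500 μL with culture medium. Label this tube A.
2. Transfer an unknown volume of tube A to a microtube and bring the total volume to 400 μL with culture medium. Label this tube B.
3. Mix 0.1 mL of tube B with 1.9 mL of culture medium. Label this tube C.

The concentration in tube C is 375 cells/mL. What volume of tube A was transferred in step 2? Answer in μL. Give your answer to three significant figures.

100 μL

Step 1: 125 μL brought to 2500 μL → factor 2500/125 = 20
Step 2: v brought to 400 μL → factor = 400 μL/v
Step 3: 0.1 mL + 1.9 mL = 2 mL total → factor 2/0.1 = 20
Product of known-step factors = 400
Overall factor = 6.00 × 10^5 cells/mL / (375 cells/mL) = 1600
Step-2 factor = 1600 / 400 = 4
v = 400 μL / 4 = 100 μL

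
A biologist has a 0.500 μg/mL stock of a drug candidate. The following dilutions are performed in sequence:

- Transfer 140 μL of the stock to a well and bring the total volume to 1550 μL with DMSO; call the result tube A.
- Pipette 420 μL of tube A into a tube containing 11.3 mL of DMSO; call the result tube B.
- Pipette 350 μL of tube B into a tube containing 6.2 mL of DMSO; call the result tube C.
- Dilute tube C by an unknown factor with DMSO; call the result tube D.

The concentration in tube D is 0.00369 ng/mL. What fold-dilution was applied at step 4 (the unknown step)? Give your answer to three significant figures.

Step 1: 140 μL brought to 1550 μL → factor 1550/140 = 11.071
Step 2: 420 μL + 11.3 mL = 11720 μL total → factor 11720/420 = 27.905
Step 3: 350 μL + 6.2 mL = 6550 μL total → factor 6550/350 = 18.714
Step 4: unknown factor x
Product of known-step factors = 5781.7
Overall factor = 0.500 μg/mL / (0.00369 ng/mL) = 1.355 × 10^5
x = 1.355 × 10^5 / 5781.7 = 23.4

23.4-fold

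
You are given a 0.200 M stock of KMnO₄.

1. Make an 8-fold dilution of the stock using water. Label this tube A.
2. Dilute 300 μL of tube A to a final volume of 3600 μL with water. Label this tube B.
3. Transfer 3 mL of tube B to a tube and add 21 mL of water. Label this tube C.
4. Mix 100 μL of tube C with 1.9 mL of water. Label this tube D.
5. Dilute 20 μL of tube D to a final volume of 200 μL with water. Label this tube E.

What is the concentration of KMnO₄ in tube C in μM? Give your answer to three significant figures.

Step 1: 8-fold → factor 8
Step 2: 300 μL brought to 3600 μL → factor 3600/300 = 12
Step 3: 3 mL + 21 mL = 24 mL total → factor 24/3 = 8
Dilution factor through tube C = 8 × 12 × 8 = 768
[tube C] = 0.200 M / 768 = 0.0002604 M = 260 μM

260 μM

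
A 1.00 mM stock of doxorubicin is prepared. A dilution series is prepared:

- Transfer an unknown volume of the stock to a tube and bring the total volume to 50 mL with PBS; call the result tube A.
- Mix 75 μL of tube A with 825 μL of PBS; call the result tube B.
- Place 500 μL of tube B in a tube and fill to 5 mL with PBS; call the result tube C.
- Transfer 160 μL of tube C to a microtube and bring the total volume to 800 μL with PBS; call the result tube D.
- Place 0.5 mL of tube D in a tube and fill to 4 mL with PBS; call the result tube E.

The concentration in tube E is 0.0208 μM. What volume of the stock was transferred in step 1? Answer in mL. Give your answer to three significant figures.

4.99 mL

Step 1: v brought to 50 mL → factor = 50 mL/v
Step 2: 75 μL + 825 μL = 900 μL total → factor 900/75 = 12
Step 3: 500 μL brought to 5 mL → factor 5000/500 = 10
Step 4: 160 μL brought to 800 μL → factor 800/160 = 5
Step 5: 0.5 mL brought to 4 mL → factor 4/0.5 = 8
Product of known-step factors = 4800
Overall factor = 1.00 mM / (0.0208 μM) = 48077
Step-1 factor = 48077 / 4800 = 10.016
v = 50 mL / 10.016 = 4.99 mL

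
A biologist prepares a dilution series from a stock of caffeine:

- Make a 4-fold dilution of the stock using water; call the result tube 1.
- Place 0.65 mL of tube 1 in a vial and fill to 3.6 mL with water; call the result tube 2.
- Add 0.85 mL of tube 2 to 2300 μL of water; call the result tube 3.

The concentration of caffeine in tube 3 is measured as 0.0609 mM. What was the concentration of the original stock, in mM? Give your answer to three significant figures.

5.00 mM

Step 1: 4-fold → factor 4
Step 2: 0.65 mL brought to 3.6 mL → factor 3.6/0.65 = 5.5385
Step 3: 0.85 mL + 2300 μL = 3.15 mL total → factor 3.15/0.85 = 3.7059
Overall dilution factor = 4 × 5.5385 × 3.7059 = 82.1
Stock = 0.0609 mM × 82.1 = 5.00 mM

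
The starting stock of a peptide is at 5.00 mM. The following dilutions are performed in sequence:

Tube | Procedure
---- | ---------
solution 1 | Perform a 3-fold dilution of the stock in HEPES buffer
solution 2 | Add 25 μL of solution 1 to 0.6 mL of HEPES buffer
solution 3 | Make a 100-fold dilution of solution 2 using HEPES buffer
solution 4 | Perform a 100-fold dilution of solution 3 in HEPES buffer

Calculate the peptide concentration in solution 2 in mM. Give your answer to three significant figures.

Step 1: 3-fold → factor 3
Step 2: 25 μL + 0.6 mL = 625 μL total → factor 625/25 = 25
Dilution factor through solution 2 = 3 × 25 = 75
[solution 2] = 5.00 mM / 75 = 0.0667 mM

0.0667 mM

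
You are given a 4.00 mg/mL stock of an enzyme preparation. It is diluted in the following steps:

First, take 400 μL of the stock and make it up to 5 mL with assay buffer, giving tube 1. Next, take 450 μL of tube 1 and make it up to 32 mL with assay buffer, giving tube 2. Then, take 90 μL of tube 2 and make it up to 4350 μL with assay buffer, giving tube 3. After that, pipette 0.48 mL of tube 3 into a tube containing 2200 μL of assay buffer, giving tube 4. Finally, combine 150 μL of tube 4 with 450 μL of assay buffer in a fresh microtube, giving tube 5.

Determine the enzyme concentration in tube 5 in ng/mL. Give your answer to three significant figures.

Step 1: 400 μL brought to 5 mL → factor 5000/400 = 12.5
Step 2: 450 μL brought to 32 mL → factor 32000/450 = 71.111
Step 3: 90 μL brought to 4350 μL → factor 4350/90 = 48.333
Step 4: 0.48 mL + 2200 μL = 2.68 mL total → factor 2.68/0.48 = 5.5833
Step 5: 150 μL + 450 μL = 600 μL total → factor 600/150 = 4
Overall dilution factor = 12.5 × 71.111 × 48.333 × 5.5833 × 4 = 9.5951 × 10^5
Final = 4.00 mg/mL / 9.5951 × 10^5 = 4.169 × 10^-6 mg/mL = 4.17 ng/mL

4.17 ng/mL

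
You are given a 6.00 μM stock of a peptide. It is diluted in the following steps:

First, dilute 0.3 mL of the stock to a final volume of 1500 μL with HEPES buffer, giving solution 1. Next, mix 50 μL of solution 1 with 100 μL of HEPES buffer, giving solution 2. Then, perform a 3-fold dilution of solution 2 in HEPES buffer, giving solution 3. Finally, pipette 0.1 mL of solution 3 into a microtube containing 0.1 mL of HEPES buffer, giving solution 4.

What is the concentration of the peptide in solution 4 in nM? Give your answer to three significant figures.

Step 1: 0.3 mL brought to 1500 μL → factor 1.5/0.3 = 5
Step 2: 50 μL + 100 μL = 150 μL total → factor 150/50 = 3
Step 3: 3-fold → factor 3
Step 4: 0.1 mL + 0.1 mL = 0.2 mL total → factor 0.2/0.1 = 2
Overall dilution factor = 5 × 3 × 3 × 2 = 90
Final = 6.00 μM / 90 = 0.06667 μM = 66.7 nM

66.7 nM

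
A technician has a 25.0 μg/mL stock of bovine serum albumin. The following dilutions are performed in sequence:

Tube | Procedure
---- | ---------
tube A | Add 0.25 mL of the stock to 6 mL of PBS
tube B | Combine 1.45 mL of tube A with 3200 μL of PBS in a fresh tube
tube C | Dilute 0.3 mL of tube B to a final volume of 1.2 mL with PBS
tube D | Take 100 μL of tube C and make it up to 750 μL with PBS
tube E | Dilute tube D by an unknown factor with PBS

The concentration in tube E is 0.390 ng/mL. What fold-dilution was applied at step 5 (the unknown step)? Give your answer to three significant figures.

26.7-fold

Step 1: 0.25 mL + 6 mL = 6.25 mL total → factor 6.25/0.25 = 25
Step 2: 1.45 mL + 3200 μL = 4.65 mL total → factor 4.65/1.45 = 3.2069
Step 3: 0.3 mL brought to 1.2 mL → factor 1.2/0.3 = 4
Step 4: 100 μL brought to 750 μL → factor 750/100 = 7.5
Step 5: unknown factor x
Product of known-step factors = 2405.2
Overall factor = 25.0 μg/mL / (0.390 ng/mL) = 64103
x = 64103 / 2405.2 = 26.7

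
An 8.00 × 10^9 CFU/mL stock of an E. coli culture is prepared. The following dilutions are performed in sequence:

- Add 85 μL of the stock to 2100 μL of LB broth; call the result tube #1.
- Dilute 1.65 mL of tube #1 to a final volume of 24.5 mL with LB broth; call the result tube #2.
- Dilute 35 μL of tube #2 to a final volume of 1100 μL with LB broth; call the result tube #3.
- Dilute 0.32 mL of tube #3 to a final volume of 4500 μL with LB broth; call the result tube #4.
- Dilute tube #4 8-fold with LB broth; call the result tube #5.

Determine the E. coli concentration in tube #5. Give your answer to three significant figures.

5.93 × 10^3 CFU/mL

Step 1: 85 μL + 2100 μL = 2185 μL total → factor 2185/85 = 25.706
Step 2: 1.65 mL brought to 24.5 mL → factor 24.5/1.65 = 14.848
Step 3: 35 μL brought to 1100 μL → factor 1100/35 = 31.429
Step 4: 0.32 mL brought to 4500 μL → factor 4.5/0.32 = 14.062
Step 5: 8-fold → factor 8
Overall dilution factor = 25.706 × 14.848 × 31.429 × 14.062 × 8 = 1.3496 × 10^6
Final = 8.00 × 10^9 CFU/mL / 1.3496 × 10^6 = 5.93 × 10^3 CFU/mL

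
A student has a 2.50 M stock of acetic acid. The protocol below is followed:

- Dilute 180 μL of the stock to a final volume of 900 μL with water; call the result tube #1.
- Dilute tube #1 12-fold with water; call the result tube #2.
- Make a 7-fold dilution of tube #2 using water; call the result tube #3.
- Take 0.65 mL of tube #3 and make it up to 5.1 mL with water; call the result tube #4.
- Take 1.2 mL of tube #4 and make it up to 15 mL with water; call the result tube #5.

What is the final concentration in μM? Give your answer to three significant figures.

Step 1: 180 μL brought to 900 μL → factor 900/180 = 5
Step 2: 12-fold → factor 12
Step 3: 7-fold → factor 7
Step 4: 0.65 mL brought to 5.1 mL → factor 5.1/0.65 = 7.8462
Step 5: 1.2 mL brought to 15 mL → factor 15/1.2 = 12.5
Overall dilution factor = 5 × 12 × 7 × 7.8462 × 12.5 = 41192
Final = 2.50 M / 41192 = 6.069 × 10^-5 M = 60.7 μM

60.7 μM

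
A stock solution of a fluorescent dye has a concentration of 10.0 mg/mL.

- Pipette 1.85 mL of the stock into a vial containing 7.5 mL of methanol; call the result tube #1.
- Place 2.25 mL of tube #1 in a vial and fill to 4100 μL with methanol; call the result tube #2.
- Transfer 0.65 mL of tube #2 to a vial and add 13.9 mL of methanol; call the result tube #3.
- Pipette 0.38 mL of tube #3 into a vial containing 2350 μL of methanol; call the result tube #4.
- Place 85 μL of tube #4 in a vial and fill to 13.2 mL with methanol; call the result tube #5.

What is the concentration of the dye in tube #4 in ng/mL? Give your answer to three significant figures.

Step 1: 1.85 mL + 7.5 mL = 9.35 mL total → factor 9.35/1.85 = 5.0541
Step 2: 2.25 mL brought to 4100 μL → factor 4.1/2.25 = 1.8222
Step 3: 0.65 mL + 13.9 mL = 14.55 mL total → factor 14.55/0.65 = 22.385
Step 4: 0.38 mL + 2350 μL = 2.73 mL total → factor 2.73/0.38 = 7.1842
Dilution factor through tube #4 = 5.0541 × 1.8222 × 22.385 × 7.1842 = 1481.1
[tube #4] = 10.0 mg/mL / 1481.1 = 0.006752 mg/mL = 6.75 × 10^3 ng/mL

6.75 × 10^3 ng/mL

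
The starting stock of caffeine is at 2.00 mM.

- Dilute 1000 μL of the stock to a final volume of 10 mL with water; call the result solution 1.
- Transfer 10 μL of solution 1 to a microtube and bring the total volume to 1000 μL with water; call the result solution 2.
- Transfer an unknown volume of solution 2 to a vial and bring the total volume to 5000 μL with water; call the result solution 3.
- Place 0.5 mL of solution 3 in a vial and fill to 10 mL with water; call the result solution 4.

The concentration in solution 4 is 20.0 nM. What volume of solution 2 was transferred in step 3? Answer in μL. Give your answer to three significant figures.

1.00 × 10^3 μL

Step 1: 1000 μL brought to 10 mL → factor 10000/1000 = 10
Step 2: 10 μL brought to 1000 μL → factor 1000/10 = 100
Step 3: v brought to 5000 μL → factor = 5000 μL/v
Step 4: 0.5 mL brought to 10 mL → factor 10/0.5 = 20
Product of known-step factors = 20000
Overall factor = 2.00 mM / (20.0 nM) = 1 × 10^5
Step-3 factor = 1 × 10^5 / 20000 = 5
v = 5000 μL / 5 = 1.00 × 10^3 μL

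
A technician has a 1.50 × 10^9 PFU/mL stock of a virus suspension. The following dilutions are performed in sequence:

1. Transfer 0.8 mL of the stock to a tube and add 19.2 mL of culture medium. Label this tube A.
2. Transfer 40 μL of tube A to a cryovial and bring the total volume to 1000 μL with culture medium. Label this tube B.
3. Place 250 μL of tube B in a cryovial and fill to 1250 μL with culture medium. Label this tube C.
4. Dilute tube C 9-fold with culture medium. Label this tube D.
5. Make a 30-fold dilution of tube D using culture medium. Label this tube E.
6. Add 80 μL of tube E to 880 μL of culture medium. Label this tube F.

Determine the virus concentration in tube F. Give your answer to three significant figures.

Step 1: 0.8 mL + 19.2 mL = 20 mL total → factor 20/0.8 = 25
Step 2: 40 μL brought to 1000 μL → factor 1000/40 = 25
Step 3: 250 μL brought to 1250 μL → factor 1250/250 = 5
Step 4: 9-fold → factor 9
Step 5: 30-fold → factor 30
Step 6: 80 μL + 880 μL = 960 μL total → factor 960/80 = 12
Overall dilution factor = 25 × 25 × 5 × 9 × 30 × 12 = 1.0125 × 10^7
Final = 1.50 × 10^9 PFU/mL / 1.0125 × 10^7 = 148 PFU/mL

148 PFU/mL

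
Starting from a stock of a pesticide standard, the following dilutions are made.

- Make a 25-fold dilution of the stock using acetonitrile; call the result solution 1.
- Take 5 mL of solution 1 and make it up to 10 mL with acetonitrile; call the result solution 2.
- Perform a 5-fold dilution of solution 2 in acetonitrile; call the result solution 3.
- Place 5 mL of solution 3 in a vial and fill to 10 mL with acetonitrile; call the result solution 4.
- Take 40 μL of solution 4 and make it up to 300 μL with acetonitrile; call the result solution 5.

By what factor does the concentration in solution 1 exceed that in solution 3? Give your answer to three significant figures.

Step 1: 25-fold → factor 25
Step 2: 5 mL brought to 10 mL → factor 10/5 = 2
Step 3: 5-fold → factor 5
Dilution factor to solution 1 = 25; to solution 3 = 250
[solution 1]/[solution 3] = (factor to solution 3)/(factor to solution 1) = 250/25 = 10.0

10.0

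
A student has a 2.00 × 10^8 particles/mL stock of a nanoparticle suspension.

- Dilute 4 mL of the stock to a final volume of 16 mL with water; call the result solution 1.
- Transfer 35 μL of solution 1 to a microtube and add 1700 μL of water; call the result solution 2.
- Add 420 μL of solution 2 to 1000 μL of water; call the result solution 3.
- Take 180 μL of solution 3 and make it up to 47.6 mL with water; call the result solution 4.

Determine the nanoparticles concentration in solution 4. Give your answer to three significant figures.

Step 1: 4 mL brought to 16 mL → factor 16/4 = 4
Step 2: 35 μL + 1700 μL = 1735 μL total → factor 1735/35 = 49.571
Step 3: 420 μL + 1000 μL = 1420 μL total → factor 1420/420 = 3.381
Step 4: 180 μL brought to 47.6 mL → factor 47600/180 = 264.44
Overall dilution factor = 4 × 49.571 × 3.381 × 264.44 = 1.7728 × 10^5
Final = 2.00 × 10^8 particles/mL / 1.7728 × 10^5 = 1.13 × 10^3 particles/mL

1.13 × 10^3 particles/mL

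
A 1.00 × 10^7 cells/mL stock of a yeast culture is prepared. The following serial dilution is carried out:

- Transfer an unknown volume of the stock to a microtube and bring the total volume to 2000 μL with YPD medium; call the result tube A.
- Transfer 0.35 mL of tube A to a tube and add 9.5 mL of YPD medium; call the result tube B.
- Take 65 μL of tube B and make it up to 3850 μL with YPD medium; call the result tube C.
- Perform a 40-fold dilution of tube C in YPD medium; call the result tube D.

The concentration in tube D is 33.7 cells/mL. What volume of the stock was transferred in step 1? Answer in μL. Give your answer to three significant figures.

Step 1: v brought to 2000 μL → factor = 2000 μL/v
Step 2: 0.35 mL + 9.5 mL = 9.85 mL total → factor 9.85/0.35 = 28.143
Step 3: 65 μL brought to 3850 μL → factor 3850/65 = 59.231
Step 4: 40-fold → factor 40
Product of known-step factors = 66677
Overall factor = 1.00 × 10^7 cells/mL / (33.7 cells/mL) = 2.9674 × 10^5
Step-1 factor = 2.9674 × 10^5 / 66677 = 4.4504
v = 2000 μL / 4.4504 = 449 μL

449 μL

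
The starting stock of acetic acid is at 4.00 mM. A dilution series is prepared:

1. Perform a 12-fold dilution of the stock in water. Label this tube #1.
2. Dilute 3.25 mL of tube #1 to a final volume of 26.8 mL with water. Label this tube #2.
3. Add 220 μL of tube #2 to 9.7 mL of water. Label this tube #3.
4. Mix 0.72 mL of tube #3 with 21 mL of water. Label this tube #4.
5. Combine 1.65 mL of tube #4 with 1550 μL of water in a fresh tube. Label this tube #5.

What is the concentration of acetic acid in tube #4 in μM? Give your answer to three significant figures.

Step 1: 12-fold → factor 12
Step 2: 3.25 mL brought to 26.8 mL → factor 26.8/3.25 = 8.2462
Step 3: 220 μL + 9.7 mL = 9920 μL total → factor 9920/220 = 45.091
Step 4: 0.72 mL + 21 mL = 21.72 mL total → factor 21.72/0.72 = 30.167
Dilution factor through tube #4 = 12 × 8.2462 × 45.091 × 30.167 = 1.346 × 10^5
[tube #4] = 4.00 mM / 1.346 × 10^5 = 2.972 × 10^-5 mM = 0.0297 μM

0.0297 μM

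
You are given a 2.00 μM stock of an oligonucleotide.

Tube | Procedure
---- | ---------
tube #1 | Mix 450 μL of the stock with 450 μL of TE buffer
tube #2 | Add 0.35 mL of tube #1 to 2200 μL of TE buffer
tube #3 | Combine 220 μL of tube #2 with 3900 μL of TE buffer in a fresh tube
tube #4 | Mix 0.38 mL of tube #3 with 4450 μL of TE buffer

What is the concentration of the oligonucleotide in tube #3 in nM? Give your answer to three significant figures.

Step 1: 450 μL + 450 μL = 900 μL total → factor 900/450 = 2
Step 2: 0.35 mL + 2200 μL = 2.55 mL total → factor 2.55/0.35 = 7.2857
Step 3: 220 μL + 3900 μL = 4120 μL total → factor 4120/220 = 18.727
Dilution factor through tube #3 = 2 × 7.2857 × 18.727 = 272.88
[tube #3] = 2.00 μM / 272.88 = 0.007329 μM = 7.33 nM

7.33 nM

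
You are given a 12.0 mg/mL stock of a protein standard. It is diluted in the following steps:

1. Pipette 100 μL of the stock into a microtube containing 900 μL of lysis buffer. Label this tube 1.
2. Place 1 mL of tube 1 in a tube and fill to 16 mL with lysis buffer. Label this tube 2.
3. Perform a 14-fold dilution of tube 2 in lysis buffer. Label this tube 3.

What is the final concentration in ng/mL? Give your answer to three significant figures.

5.36 × 10^3 ng/mL

Step 1: 100 μL + 900 μL = 1000 μL total → factor 1000/100 = 10
Step 2: 1 mL brought to 16 mL → factor 16/1 = 16
Step 3: 14-fold → factor 14
Overall dilution factor = 10 × 16 × 14 = 2240
Final = 12.0 mg/mL / 2240 = 0.005357 mg/mL = 5.36 × 10^3 ng/mL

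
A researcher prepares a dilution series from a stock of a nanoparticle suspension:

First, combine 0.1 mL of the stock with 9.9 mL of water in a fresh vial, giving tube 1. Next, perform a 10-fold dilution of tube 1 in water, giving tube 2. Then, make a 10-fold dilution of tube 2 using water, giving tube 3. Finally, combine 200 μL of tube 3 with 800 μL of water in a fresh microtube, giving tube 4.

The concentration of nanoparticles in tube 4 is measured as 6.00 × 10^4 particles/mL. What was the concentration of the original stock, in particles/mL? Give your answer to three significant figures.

Step 1: 0.1 mL + 9.9 mL = 10 mL total → factor 10/0.1 = 100
Step 2: 10-fold → factor 10
Step 3: 10-fold → factor 10
Step 4: 200 μL + 800 μL = 1000 μL total → factor 1000/200 = 5
Overall dilution factor = 100 × 10 × 10 × 5 = 50000
Stock = 6.00 × 10^4 particles/mL × 50000 = 3.00 × 10^9 particles/mL

3.00 × 10^9 particles/mL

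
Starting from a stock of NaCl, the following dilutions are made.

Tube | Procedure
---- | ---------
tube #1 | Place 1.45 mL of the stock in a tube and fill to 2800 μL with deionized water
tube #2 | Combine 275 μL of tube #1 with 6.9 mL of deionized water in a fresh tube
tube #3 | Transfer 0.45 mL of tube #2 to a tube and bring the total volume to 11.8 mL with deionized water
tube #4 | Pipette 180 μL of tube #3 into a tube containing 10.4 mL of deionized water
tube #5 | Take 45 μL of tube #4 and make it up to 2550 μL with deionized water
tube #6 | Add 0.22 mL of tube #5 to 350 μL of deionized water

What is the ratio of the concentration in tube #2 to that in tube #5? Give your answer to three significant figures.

8.73 × 10^4

Step 1: 1.45 mL brought to 2800 μL → factor 2.8/1.45 = 1.931
Step 2: 275 μL + 6.9 mL = 7175 μL total → factor 7175/275 = 26.091
Step 3: 0.45 mL brought to 11.8 mL → factor 11.8/0.45 = 26.222
Step 4: 180 μL + 10.4 mL = 10580 μL total → factor 10580/180 = 58.778
Step 5: 45 μL brought to 2550 μL → factor 2550/45 = 56.667
Dilution factor to tube #2 = 50.382; to tube #5 = 4.4004 × 10^6
[tube #2]/[tube #5] = (factor to tube #5)/(factor to tube #2) = 4.4004 × 10^6/50.382 = 8.73 × 10^4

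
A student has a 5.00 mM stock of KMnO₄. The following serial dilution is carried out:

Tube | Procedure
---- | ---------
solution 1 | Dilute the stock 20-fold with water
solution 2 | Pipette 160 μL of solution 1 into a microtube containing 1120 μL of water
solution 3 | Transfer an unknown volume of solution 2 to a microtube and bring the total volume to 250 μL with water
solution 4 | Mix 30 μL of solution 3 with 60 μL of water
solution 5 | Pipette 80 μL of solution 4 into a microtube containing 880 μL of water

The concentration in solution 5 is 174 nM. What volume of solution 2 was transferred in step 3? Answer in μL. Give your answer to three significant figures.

50.1 μL

Step 1: 20-fold → factor 20
Step 2: 160 μL + 1120 μL = 1280 μL total → factor 1280/160 = 8
Step 3: v brought to 250 μL → factor = 250 μL/v
Step 4: 30 μL + 60 μL = 90 μL total → factor 90/30 = 3
Step 5: 80 μL + 880 μL = 960 μL total → factor 960/80 = 12
Product of known-step factors = 5760
Overall factor = 5.00 mM / (174 nM) = 28736
Step-3 factor = 28736 / 5760 = 4.9888
v = 250 μL / 4.9888 = 50.1 μL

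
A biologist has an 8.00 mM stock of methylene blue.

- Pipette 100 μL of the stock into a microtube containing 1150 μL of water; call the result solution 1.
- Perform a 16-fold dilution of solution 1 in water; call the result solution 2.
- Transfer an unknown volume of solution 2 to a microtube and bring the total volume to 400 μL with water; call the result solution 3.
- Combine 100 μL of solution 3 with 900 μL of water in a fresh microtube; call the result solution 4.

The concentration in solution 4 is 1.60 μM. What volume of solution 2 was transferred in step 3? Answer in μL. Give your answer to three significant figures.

Step 1: 100 μL + 1150 μL = 1250 μL total → factor 1250/100 = 12.5
Step 2: 16-fold → factor 16
Step 3: v brought to 400 μL → factor = 400 μL/v
Step 4: 100 μL + 900 μL = 1000 μL total → factor 1000/100 = 10
Product of known-step factors = 2000
Overall factor = 8.00 mM / (1.60 μM) = 5000
Step-3 factor = 5000 / 2000 = 2.5
v = 400 μL / 2.5 = 160 μL

160 μL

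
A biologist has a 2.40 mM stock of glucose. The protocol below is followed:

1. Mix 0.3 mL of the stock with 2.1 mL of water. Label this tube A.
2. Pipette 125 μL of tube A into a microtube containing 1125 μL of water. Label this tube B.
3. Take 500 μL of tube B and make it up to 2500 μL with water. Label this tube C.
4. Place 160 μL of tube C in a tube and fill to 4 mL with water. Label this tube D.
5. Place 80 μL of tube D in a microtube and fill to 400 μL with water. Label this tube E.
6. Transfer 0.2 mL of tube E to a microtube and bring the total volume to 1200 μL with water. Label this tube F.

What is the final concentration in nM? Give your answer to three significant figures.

8.00 nM

Step 1: 0.3 mL + 2.1 mL = 2.4 mL total → factor 2.4/0.3 = 8
Step 2: 125 μL + 1125 μL = 1250 μL total → factor 1250/125 = 10
Step 3: 500 μL brought to 2500 μL → factor 2500/500 = 5
Step 4: 160 μL brought to 4 mL → factor 4000/160 = 25
Step 5: 80 μL brought to 400 μL → factor 400/80 = 5
Step 6: 0.2 mL brought to 1200 μL → factor 1.2/0.2 = 6
Overall dilution factor = 8 × 10 × 5 × 25 × 5 × 6 = 3 × 10^5
Final = 2.40 mM / 3 × 10^5 = 8.000 × 10^-6 mM = 8.00 nM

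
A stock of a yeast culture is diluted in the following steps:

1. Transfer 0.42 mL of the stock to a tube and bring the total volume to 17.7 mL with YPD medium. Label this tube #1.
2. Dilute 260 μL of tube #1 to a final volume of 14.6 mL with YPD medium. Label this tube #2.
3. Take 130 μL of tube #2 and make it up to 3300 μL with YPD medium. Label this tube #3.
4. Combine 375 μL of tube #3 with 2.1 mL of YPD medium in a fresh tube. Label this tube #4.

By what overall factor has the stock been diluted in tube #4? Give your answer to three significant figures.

3.96 × 10^5

Step 1: 0.42 mL brought to 17.7 mL → factor 17.7/0.42 = 42.143
Step 2: 260 μL brought to 14.6 mL → factor 14600/260 = 56.154
Step 3: 130 μL brought to 3300 μL → factor 3300/130 = 25.385
Step 4: 375 μL + 2.1 mL = 2475 μL total → factor 2475/375 = 6.6
Overall dilution factor = 42.143 × 56.154 × 25.385 × 6.6 = 3.9648 × 10^5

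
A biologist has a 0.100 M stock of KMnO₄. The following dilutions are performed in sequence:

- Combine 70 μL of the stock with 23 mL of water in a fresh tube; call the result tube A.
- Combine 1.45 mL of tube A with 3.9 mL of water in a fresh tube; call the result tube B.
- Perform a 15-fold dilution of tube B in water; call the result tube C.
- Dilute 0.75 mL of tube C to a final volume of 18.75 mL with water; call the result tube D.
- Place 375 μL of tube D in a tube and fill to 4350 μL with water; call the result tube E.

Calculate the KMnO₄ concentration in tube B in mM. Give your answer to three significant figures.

0.0822 mM

Step 1: 70 μL + 23 mL = 23070 μL total → factor 23070/70 = 329.57
Step 2: 1.45 mL + 3.9 mL = 5.35 mL total → factor 5.35/1.45 = 3.6897
Dilution factor through tube B = 329.57 × 3.6897 = 1216
[tube B] = 0.100 M / 1216 = 8.224 × 10^-5 M = 0.0822 mM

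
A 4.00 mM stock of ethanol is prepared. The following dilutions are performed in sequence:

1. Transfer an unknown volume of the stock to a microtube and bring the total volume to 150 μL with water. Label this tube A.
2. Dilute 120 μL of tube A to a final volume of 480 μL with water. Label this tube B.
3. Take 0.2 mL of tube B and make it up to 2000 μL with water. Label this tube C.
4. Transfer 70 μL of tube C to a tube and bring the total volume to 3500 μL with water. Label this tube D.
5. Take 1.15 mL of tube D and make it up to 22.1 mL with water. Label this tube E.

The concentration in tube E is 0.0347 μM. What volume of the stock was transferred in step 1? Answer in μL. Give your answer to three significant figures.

50.0 μL

Step 1: v brought to 150 μL → factor = 150 μL/v
Step 2: 120 μL brought to 480 μL → factor 480/120 = 4
Step 3: 0.2 mL brought to 2000 μL → factor 2/0.2 = 10
Step 4: 70 μL brought to 3500 μL → factor 3500/70 = 50
Step 5: 1.15 mL brought to 22.1 mL → factor 22.1/1.15 = 19.217
Product of known-step factors = 38435
Overall factor = 4.00 mM / (0.0347 μM) = 1.1527 × 10^5
Step-1 factor = 1.1527 × 10^5 / 38435 = 2.9992
v = 150 μL / 2.9992 = 50.0 μL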